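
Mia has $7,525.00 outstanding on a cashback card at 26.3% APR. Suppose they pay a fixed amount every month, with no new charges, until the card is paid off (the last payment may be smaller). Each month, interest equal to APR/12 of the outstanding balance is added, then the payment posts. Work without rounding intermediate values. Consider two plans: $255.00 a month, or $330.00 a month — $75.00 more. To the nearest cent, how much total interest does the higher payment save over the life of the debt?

Monthly rate r = 26.3%/12 = 2.19167% = 0.0219167.
At $255.00/mo: n = ⌈−ln(1 − rB₀/P)/ln(1+r)⌉ = 48 payments (last $254.54); total interest = total paid − $7,525.00 = $4,714.54.
At $330.00/mo: 32 payments (last $313.76); total interest $3,018.76.
Interest saved = $4,714.54 − $3,018.76 = $1,695.78.

$1,695.78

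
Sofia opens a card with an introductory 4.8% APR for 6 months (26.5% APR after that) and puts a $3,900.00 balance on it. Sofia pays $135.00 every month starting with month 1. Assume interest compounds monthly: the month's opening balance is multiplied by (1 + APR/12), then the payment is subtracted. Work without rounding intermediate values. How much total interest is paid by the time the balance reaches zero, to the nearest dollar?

Promo months 1–6 at r₀ = 4.8%/12 = 0.004; months 7+ at r₁ = 26.5%/12 = 0.0220833.
After month 6: iterate B ← B·(1+r₀) − $135.00 for 6 months → $3,176.40.
Then at r₁ with $135.00/mo: n₂ = −ln(1 − r₁·B/P)/ln(1+r₁) ≈ 33.56 → 34 more payments.
Total paid = 39·$135.00 + $76.43 = $5,341.43; interest = $5,341.43 − $3,900.00 = $1,441.43.

$1,441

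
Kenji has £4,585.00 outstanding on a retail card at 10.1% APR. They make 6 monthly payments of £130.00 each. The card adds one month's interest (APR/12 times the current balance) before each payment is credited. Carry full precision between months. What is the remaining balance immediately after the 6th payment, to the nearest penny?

Monthly rate r = 10.1%/12 = 0.841667% = 0.00841667.
Each month: B ← B·(1+r) − £130.00.
Month 1: interest £38.59; balance after payment £4,493.59.
Month 2: interest £37.82; balance after payment £4,401.41.
Month 3: interest £37.05; balance after payment £4,308.46.
Month 4: interest £36.26; balance after payment £4,214.72.
Month 5: interest £35.47; balance after payment £4,120.19.
Month 6: interest £34.68; balance after payment £4,024.87.

£4,024.87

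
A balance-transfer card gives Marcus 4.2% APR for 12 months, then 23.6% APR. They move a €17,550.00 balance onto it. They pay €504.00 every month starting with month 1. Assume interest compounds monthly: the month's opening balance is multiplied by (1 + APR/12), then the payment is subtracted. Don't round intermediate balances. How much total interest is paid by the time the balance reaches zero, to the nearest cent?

Promo months 1–12 at r₀ = 4.2%/12 = 0.0035; months 13+ at r₁ = 23.6%/12 = 0.0196667.
After month 12: iterate B ← B·(1+r₀) − €504.00 for 12 months → €12,135.66.
Then at r₁ with €504.00/mo: n₂ = −ln(1 − r₁·B/P)/ln(1+r₁) ≈ 32.94 → 33 more payments.
Total paid = 44·€504.00 + €475.64 = €22,651.64; interest = €22,651.64 − €17,550.00 = €5,101.64.

€5,101.64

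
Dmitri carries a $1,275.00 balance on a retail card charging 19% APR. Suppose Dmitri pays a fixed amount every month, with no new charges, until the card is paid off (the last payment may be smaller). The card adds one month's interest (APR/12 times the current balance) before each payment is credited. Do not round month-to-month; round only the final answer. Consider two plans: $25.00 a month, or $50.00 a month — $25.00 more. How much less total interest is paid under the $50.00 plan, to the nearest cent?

Monthly rate r = 19%/12 = 1.58333% = 0.0158333.
At $25.00/mo: n = ⌈−ln(1 − rB₀/P)/ln(1+r)⌉ = 105 payments (last $22.13); total interest = total paid − $1,275.00 = $1,347.13.
At $50.00/mo: 33 payments (last $45.86); total interest $370.86.
Interest saved = $1,347.13 − $370.86 = $976.27.

$976.27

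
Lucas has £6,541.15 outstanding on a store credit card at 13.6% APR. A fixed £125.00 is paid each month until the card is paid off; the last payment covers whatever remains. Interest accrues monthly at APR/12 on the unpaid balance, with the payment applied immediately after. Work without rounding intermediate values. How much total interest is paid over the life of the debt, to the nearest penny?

£3,431.60

Monthly rate r = 13.6%/12 = 1.13333% = 0.0113333.
Payoff takes n = ⌈−ln(1 − rB₀/P)/ln(1+r)⌉ = ⌈79.781⌉ = 80 payments; the last is £97.75.
Total paid = 79·£125.00 + £97.75 = £9,972.75.
Total interest = total paid − principal = £9,972.75 − £6,541.15 = £3,431.60.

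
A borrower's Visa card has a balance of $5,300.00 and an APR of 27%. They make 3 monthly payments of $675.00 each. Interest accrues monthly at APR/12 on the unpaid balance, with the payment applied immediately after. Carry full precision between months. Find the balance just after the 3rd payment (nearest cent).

$3,594.96

Monthly rate r = 27%/12 = 2.25% = 0.0225.
Each month: B ← B·(1+r) − $675.00.
Month 1: interest $119.25; balance after payment $4,744.25.
Month 2: interest $106.75; balance after payment $4,176.00.
Month 3: interest $93.96; balance after payment $3,594.96.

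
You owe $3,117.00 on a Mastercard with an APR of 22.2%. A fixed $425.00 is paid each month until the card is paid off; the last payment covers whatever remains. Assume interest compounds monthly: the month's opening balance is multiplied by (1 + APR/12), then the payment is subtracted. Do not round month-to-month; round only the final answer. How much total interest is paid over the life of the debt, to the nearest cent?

Monthly rate r = 22.2%/12 = 1.85% = 0.0185.
Payoff takes n = ⌈−ln(1 − rB₀/P)/ln(1+r)⌉ = ⌈7.954⌉ = 8 payments; the last is $405.83.
Total paid = 7·$425.00 + $405.83 = $3,380.83.
Total interest = total paid − principal = $3,380.83 − $3,117.00 = $263.83.

$263.83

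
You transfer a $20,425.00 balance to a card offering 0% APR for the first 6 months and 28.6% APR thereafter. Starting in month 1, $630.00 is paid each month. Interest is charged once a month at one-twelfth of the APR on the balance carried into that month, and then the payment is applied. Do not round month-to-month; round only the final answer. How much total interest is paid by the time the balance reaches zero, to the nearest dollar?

Promo months 1–6 at r₀ = 0%/12 = 0; months 7+ at r₁ = 28.6%/12 = 0.0238333.
After month 6 (no interest yet): B = $20,425.00 − 6·$630.00 = $16,645.00.
Then at r₁ with $630.00/mo: n₂ = −ln(1 − r₁·B/P)/ln(1+r₁) ≈ 42.18 → 43 more payments.
Total paid = 48·$630.00 + $112.41 = $30,352.41; interest = $30,352.41 − $20,425.00 = $9,927.41.

$9,927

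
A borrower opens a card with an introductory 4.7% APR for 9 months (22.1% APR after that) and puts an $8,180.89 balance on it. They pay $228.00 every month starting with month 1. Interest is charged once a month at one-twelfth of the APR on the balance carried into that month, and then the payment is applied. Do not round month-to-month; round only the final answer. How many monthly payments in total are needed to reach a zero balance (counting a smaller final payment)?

49 months

Promo months 1–9 at r₀ = 4.7%/12 = 0.00391667; months 10+ at r₁ = 22.1%/12 = 0.0184167.
After month 9: iterate B ← B·(1+r₀) − $228.00 for 9 months → $6,389.38.
Then at r₁ with $228.00/mo: n₂ = −ln(1 − r₁·B/P)/ln(1+r₁) ≈ 39.78 → 40 more payments.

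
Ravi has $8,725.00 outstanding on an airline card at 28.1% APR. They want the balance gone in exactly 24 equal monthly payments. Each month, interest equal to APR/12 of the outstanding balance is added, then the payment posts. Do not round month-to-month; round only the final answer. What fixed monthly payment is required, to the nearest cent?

Monthly rate r = 28.1%/12 = 2.34167% = 0.0234167.
Level-payment amortization: P = B₀·r / (1 − (1+r)^(−n)) = 8725.00·0.0234167 / (1 − 1.02342^(−24)).
Denominator 1 − (1+r)^(−24) = 0.426226677.
P = 204.31 / 0.426226677 ≈ 479.35.

$479.35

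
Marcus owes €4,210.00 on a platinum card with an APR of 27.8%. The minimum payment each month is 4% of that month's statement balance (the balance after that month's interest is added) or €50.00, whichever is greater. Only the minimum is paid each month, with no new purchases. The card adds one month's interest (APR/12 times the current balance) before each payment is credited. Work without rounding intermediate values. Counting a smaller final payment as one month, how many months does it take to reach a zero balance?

106 months

Monthly rate r = 27.8%/12 = 2.31667% = 0.0231667.
While 4% of the post-interest balance exceeds €50.00, each month B ← (B·(1+r))·(1 − 0.04), i.e. B shrinks by the factor (1+r)·0.96 = 0.98224.
This holds for months 1–70. Entering month 71 the balance is €1,200.92; 4% of the post-interest balance is now below €50.00, so the flat €50.00 minimum applies from here.
From month 71 a fixed €50.00 at rate r clears €1,200.92 in 36 more payments. Total: 70 + 36 = 106 months.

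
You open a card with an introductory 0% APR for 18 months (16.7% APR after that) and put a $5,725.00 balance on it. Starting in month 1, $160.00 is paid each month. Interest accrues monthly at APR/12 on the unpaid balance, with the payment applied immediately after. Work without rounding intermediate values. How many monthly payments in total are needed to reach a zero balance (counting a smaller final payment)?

Promo months 1–18 at r₀ = 0%/12 = 0; months 19+ at r₁ = 16.7%/12 = 0.0139167.
After month 18 (no interest yet): B = $5,725.00 − 18·$160.00 = $2,845.00.
Then at r₁ with $160.00/mo: n₂ = −ln(1 − r₁·B/P)/ln(1+r₁) ≈ 20.57 → 21 more payments.

39 months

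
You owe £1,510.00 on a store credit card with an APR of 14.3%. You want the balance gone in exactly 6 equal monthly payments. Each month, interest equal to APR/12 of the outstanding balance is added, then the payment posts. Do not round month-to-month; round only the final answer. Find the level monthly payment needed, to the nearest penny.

£262.27

Monthly rate r = 14.3%/12 = 1.19167% = 0.0119167.
Level-payment amortization: P = B₀·r / (1 − (1+r)^(−n)) = 1510.00·0.0119167 / (1 − 1.01192^(−6)).
Denominator 1 − (1+r)^(−6) = 0.0686101385.
P = 17.9942 / 0.0686101385 ≈ 262.27.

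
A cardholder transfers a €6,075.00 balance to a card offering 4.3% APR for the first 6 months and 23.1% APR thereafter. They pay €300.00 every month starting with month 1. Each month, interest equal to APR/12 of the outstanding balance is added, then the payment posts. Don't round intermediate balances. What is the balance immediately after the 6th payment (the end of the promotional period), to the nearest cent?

€4,390.59

Promo months 1–6 at r₀ = 4.3%/12 = 0.00358333; months 7+ at r₁ = 23.1%/12 = 0.01925.
After month 6: iterate B ← B·(1+r₀) − €300.00 for 6 months → €4,390.59.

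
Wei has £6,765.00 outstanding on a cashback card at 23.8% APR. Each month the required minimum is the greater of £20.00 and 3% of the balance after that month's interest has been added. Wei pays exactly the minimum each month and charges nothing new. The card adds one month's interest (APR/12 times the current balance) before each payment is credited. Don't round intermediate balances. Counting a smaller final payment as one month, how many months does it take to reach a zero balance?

270 months

Monthly rate r = 23.8%/12 = 1.98333% = 0.0198333.
While 3% of the post-interest balance exceeds £20.00, each month B ← (B·(1+r))·(1 − 0.03), i.e. B shrinks by the factor (1+r)·0.97 = 0.98924.
This holds for months 1–216. Entering month 217 the balance is £653.54; 3% of the post-interest balance is now below £20.00, so the flat £20.00 minimum applies from here.
From month 217 a fixed £20.00 at rate r clears £653.54 in 54 more payments. Total: 216 + 54 = 270 months.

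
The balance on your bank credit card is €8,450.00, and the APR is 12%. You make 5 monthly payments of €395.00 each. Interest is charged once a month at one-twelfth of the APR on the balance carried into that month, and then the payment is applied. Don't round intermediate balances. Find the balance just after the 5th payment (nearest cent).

Monthly rate r = 12%/12 = 1% = 0.01.
Each month: B ← B·(1+r) − €395.00.
Month 1: interest €84.50; balance after payment €8,139.50.
Month 2: interest €81.39; balance after payment €7,825.90.
Month 3: interest €78.26; balance after payment €7,509.15.
Month 4: interest €75.09; balance after payment €7,189.25.
Month 5: interest €71.89; balance after payment €6,866.14.

€6,866.14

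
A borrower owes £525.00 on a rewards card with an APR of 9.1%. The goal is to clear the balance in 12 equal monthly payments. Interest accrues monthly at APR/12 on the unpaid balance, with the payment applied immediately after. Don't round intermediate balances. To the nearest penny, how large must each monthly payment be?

£45.94

Monthly rate r = 9.1%/12 = 0.758333% = 0.00758333.
Level-payment amortization: P = B₀·r / (1 − (1+r)^(−n)) = 525.00·0.00758333 / (1 − 1.00758^(−12)).
Denominator 1 − (1+r)^(−12) = 0.0866687898.
P = 3.98125 / 0.0866687898 ≈ 45.94.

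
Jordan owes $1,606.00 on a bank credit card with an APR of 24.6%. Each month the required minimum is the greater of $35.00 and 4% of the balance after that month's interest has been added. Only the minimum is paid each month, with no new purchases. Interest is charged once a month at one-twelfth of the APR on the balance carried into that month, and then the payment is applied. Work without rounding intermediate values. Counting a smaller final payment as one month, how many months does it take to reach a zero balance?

65 months

Monthly rate r = 24.6%/12 = 2.05% = 0.0205.
While 4% of the post-interest balance exceeds $35.00, each month B ← (B·(1+r))·(1 − 0.04), i.e. B shrinks by the factor (1+r)·0.96 = 0.97968.
This holds for months 1–31. Entering month 32 the balance is $849.88; 4% of the post-interest balance is now below $35.00, so the flat $35.00 minimum applies from here.
From month 32 a fixed $35.00 at rate r clears $849.88 in 34 more payments. Total: 31 + 34 = 65 months.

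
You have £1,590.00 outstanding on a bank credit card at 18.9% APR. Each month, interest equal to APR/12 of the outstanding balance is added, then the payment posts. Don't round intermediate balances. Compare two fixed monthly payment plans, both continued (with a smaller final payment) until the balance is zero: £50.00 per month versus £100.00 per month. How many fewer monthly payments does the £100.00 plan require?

Monthly rate r = 18.9%/12 = 1.575% = 0.01575.
At £50.00/mo: n = ⌈−ln(1 − rB₀/P)/ln(1+r)⌉ = 45 payments (last £23.29); total interest = total paid − £1,590.00 = £633.29.
At £100.00/mo: 19 payments (last £44.72); total interest £254.72.
Payments saved = 45 − 19 = 26.

26 fewer payments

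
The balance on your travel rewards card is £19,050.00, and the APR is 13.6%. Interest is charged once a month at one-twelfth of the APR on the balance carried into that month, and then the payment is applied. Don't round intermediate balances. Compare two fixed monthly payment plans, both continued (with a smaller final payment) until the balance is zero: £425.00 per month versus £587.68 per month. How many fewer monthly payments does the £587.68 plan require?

22 fewer payments

Monthly rate r = 13.6%/12 = 1.13333% = 0.0113333.
At £425.00/mo: n = ⌈−ln(1 − rB₀/P)/ln(1+r)⌉ = 63 payments (last £398.45); total interest = total paid − £19,050.00 = £7,698.45.
At £587.68/mo: 41 payments (last £370.84); total interest £4,828.04.
Payments saved = 63 − 41 = 22.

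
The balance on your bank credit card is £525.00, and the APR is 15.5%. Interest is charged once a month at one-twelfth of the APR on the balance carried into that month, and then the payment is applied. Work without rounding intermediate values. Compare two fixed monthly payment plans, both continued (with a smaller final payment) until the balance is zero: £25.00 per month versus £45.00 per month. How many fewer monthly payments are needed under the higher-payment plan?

12 fewer payments

Monthly rate r = 15.5%/12 = 1.29167% = 0.0129167.
At £25.00/mo: n = ⌈−ln(1 − rB₀/P)/ln(1+r)⌉ = 25 payments (last £16.42); total interest = total paid − £525.00 = £91.42.
At £45.00/mo: 13 payments (last £32.77); total interest £47.77.
Payments saved = 25 − 13 = 12.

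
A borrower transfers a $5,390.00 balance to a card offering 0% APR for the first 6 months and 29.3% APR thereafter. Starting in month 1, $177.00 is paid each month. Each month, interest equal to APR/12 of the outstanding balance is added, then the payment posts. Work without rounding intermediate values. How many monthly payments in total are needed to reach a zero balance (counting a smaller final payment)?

Promo months 1–6 at r₀ = 0%/12 = 0; months 7+ at r₁ = 29.3%/12 = 0.0244167.
After month 6 (no interest yet): B = $5,390.00 − 6·$177.00 = $4,328.00.
Then at r₁ with $177.00/mo: n₂ = −ln(1 − r₁·B/P)/ln(1+r₁) ≈ 37.68 → 38 more payments.

44 payments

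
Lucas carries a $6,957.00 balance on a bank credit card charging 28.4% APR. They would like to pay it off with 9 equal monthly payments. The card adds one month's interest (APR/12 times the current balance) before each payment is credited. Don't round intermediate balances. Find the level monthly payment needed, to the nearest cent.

Monthly rate r = 28.4%/12 = 2.36667% = 0.0236667.
Level-payment amortization: P = B₀·r / (1 − (1+r)^(−n)) = 6957.00·0.0236667 / (1 − 1.02367^(−9)).
Denominator 1 − (1+r)^(−9) = 0.189835994.
P = 164.649 / 0.189835994 ≈ 867.32.

$867.32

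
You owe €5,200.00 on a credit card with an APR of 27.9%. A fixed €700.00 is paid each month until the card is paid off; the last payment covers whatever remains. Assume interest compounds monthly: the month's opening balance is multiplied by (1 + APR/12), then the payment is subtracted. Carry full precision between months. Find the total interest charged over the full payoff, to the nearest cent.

Monthly rate r = 27.9%/12 = 2.325% = 0.02325.
Payoff takes n = ⌈−ln(1 − rB₀/P)/ln(1+r)⌉ = ⌈8.250⌉ = 9 payments; the last is €176.16.
Total paid = 8·€700.00 + €176.16 = €5,776.16.
Total interest = total paid − principal = €5,776.16 − €5,200.00 = €576.16.

€576.16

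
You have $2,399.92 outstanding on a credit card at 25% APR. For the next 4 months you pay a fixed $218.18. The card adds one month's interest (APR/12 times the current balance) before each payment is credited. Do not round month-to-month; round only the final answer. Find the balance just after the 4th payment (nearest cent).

$1,705.88

Monthly rate r = 25%/12 = 2.08333% = 0.0208333.
Each month: B ← B·(1+r) − $218.18.
Month 1: interest $50.00; balance after payment $2,231.74.
Month 2: interest $46.49; balance after payment $2,060.05.
Month 3: interest $42.92; balance after payment $1,884.79.
Month 4: interest $39.27; balance after payment $1,705.88.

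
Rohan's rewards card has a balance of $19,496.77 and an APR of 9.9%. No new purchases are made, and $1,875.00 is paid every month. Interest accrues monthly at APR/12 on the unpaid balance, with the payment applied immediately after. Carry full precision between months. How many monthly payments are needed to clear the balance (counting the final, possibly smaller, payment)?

11 payments

Monthly rate r = 9.9%/12 = 0.825% = 0.00825.
Recurrence: B ← B·(1+r) − $1,875.00.
Month 1: interest $160.85; balance after payment $17,782.62.
Month 2: interest $146.71; balance after payment $16,054.32.
Closed form: n = −ln(1 − rB₀/P)/ln(1+r) = −ln(0.91421)/ln(1.00825) ≈ 10.916, so the balance reaches zero during payment 11.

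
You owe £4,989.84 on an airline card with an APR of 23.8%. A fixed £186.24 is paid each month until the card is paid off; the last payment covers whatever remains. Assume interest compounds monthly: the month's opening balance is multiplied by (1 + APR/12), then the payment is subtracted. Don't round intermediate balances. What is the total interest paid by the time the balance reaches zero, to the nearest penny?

Monthly rate r = 23.8%/12 = 1.98333% = 0.0198333.
Payoff takes n = ⌈−ln(1 − rB₀/P)/ln(1+r)⌉ = ⌈38.595⌉ = 39 payments; the last is £111.24.
Total paid = 38·£186.24 + £111.24 = £7,188.36.
Total interest = total paid − principal = £7,188.36 − £4,989.84 = £2,198.52.

£2,198.52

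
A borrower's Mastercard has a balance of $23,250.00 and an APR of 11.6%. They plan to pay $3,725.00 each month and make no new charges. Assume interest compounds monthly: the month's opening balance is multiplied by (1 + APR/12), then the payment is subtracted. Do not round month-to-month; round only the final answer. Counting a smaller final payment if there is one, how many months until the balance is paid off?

7 months

Monthly rate r = 11.6%/12 = 0.966667% = 0.00966667.
Recurrence: B ← B·(1+r) − $3,725.00.
Month 1: interest $224.75; balance after payment $19,749.75.
Month 2: interest $190.91; balance after payment $16,215.66.
Closed form: n = −ln(1 − rB₀/P)/ln(1+r) = −ln(0.93966)/ln(1.00967) ≈ 6.469, so the balance reaches zero during payment 7.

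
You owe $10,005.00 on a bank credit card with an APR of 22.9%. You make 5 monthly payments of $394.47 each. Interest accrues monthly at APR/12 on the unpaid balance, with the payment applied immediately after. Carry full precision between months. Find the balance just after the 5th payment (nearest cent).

$8,947.70

Monthly rate r = 22.9%/12 = 1.90833% = 0.0190833.
Each month: B ← B·(1+r) − $394.47.
Month 1: interest $190.93; balance after payment $9,801.46.
Month 2: interest $187.04; balance after payment $9,594.03.
Month 3: interest $183.09; balance after payment $9,382.65.
Month 4: interest $179.05; balance after payment $9,167.23.
Month 5: interest $174.94; balance after payment $8,947.70.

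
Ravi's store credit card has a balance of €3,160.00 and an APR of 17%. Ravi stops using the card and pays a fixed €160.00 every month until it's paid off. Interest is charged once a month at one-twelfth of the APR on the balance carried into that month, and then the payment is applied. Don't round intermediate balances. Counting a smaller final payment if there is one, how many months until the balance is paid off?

Monthly rate r = 17%/12 = 1.41667% = 0.0141667.
Recurrence: B ← B·(1+r) − €160.00.
Month 1: interest €44.77; balance after payment €3,044.77.
Month 2: interest €43.13; balance after payment €2,927.90.
Closed form: n = −ln(1 − rB₀/P)/ln(1+r) = −ln(0.72021)/ln(1.01417) ≈ 23.332, so the balance reaches zero during payment 24.

24 months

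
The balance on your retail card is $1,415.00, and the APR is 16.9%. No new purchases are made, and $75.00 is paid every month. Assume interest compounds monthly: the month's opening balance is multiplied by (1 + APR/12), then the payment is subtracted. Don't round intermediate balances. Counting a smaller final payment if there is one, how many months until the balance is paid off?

23 months

Monthly rate r = 16.9%/12 = 1.40833% = 0.0140833.
Recurrence: B ← B·(1+r) − $75.00.
Month 1: interest $19.93; balance after payment $1,359.93.
Month 2: interest $19.15; balance after payment $1,304.08.
Closed form: n = −ln(1 − rB₀/P)/ln(1+r) = −ln(0.73429)/ln(1.01408) ≈ 22.084, so the balance reaches zero during payment 23.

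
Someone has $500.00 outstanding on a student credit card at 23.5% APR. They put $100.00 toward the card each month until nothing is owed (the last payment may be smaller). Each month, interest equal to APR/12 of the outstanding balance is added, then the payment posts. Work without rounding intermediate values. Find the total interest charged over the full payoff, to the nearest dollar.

Monthly rate r = 23.5%/12 = 1.95833% = 0.0195833.
Payoff takes n = ⌈−ln(1 − rB₀/P)/ln(1+r)⌉ = ⌈5.313⌉ = 6 payments; the last is $31.55.
Total paid = 5·$100.00 + $31.55 = $531.55.
Total interest = total paid − principal = $531.55 − $500.00 = $31.55.

$32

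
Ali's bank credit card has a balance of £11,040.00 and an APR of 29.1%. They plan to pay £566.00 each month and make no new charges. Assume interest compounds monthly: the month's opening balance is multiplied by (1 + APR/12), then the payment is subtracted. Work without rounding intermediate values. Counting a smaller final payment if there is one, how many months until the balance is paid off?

Monthly rate r = 29.1%/12 = 2.425% = 0.02425.
Recurrence: B ← B·(1+r) − £566.00.
Month 1: interest £267.72; balance after payment £10,741.72.
Month 2: interest £260.49; balance after payment £10,436.21.
Closed form: n = −ln(1 − rB₀/P)/ln(1+r) = −ln(0.527)/ln(1.02425) ≈ 26.734, so the balance reaches zero during payment 27.

27 months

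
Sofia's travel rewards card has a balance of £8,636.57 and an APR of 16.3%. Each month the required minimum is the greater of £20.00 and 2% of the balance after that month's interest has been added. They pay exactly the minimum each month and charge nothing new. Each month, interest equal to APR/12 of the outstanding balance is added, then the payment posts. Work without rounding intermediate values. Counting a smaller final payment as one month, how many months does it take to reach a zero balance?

Monthly rate r = 16.3%/12 = 1.35833% = 0.0135833.
While 2% of the post-interest balance exceeds £20.00, each month B ← (B·(1+r))·(1 − 0.02), i.e. B shrinks by the factor (1+r)·0.98 = 0.99331.
This holds for months 1–324. Entering month 325 the balance is £981.87; 2% of the post-interest balance is now below £20.00, so the flat £20.00 minimum applies from here.
From month 325 a fixed £20.00 at rate r clears £981.87 in 82 more payments. Total: 324 + 82 = 406 months.

406 months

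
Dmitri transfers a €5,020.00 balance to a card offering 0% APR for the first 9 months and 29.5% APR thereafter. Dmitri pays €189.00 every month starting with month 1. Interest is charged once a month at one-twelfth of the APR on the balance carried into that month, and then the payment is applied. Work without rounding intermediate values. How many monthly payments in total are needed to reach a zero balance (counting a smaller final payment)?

33 payments

Promo months 1–9 at r₀ = 0%/12 = 0; months 10+ at r₁ = 29.5%/12 = 0.0245833.
After month 9 (no interest yet): B = €5,020.00 − 9·€189.00 = €3,319.00.
Then at r₁ with €189.00/mo: n₂ = −ln(1 − r₁·B/P)/ln(1+r₁) ≈ 23.27 → 24 more payments.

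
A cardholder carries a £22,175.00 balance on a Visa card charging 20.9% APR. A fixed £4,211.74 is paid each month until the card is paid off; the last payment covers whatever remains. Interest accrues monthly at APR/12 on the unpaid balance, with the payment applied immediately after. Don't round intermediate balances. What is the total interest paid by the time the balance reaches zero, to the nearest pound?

Monthly rate r = 20.9%/12 = 1.74167% = 0.0174167.
Payoff takes n = ⌈−ln(1 − rB₀/P)/ln(1+r)⌉ = ⌈5.570⌉ = 6 payments; the last is £2,410.65.
Total paid = 5·£4,211.74 + £2,410.65 = £23,469.35.
Total interest = total paid − principal = £23,469.35 − £22,175.00 = £1,294.35.

£1,294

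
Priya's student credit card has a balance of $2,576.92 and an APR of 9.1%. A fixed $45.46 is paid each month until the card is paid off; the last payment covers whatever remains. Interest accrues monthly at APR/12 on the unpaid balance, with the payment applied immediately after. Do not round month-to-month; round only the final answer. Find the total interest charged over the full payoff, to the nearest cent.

Monthly rate r = 9.1%/12 = 0.758333% = 0.00758333.
Payoff takes n = ⌈−ln(1 − rB₀/P)/ln(1+r)⌉ = ⌈74.375⌉ = 75 payments; the last is $17.08.
Total paid = 74·$45.46 + $17.08 = $3,381.12.
Total interest = total paid − principal = $3,381.12 − $2,576.92 = $804.20.

$804.20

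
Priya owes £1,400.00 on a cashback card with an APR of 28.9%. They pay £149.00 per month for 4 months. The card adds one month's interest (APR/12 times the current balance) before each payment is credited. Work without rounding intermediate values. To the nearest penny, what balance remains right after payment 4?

Monthly rate r = 28.9%/12 = 2.40833% = 0.0240833.
Each month: B ← B·(1+r) − £149.00.
Month 1: interest £33.72; balance after payment £1,284.72.
Month 2: interest £30.94; balance after payment £1,166.66.
Month 3: interest £28.10; balance after payment £1,045.75.
Month 4: interest £25.19; balance after payment £921.94.

£921.94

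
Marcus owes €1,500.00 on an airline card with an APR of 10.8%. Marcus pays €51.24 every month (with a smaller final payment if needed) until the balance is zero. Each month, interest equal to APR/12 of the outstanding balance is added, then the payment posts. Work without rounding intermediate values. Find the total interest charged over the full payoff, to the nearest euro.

Monthly rate r = 10.8%/12 = 0.9% = 0.009.
Payoff takes n = ⌈−ln(1 − rB₀/P)/ln(1+r)⌉ = ⌈34.130⌉ = 35 payments; the last is €6.71.
Total paid = 34·€51.24 + €6.71 = €1,748.87.
Total interest = total paid − principal = €1,748.87 − €1,500.00 = €248.87.

€249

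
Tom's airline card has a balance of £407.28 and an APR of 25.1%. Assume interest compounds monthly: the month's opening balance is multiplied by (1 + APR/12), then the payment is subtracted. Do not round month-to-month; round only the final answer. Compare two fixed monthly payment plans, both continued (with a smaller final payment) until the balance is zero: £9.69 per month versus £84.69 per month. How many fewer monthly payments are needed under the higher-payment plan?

Monthly rate r = 25.1%/12 = 2.09167% = 0.0209167.
At £9.69/mo: n = ⌈−ln(1 − rB₀/P)/ln(1+r)⌉ = 103 payments (last £0.80); total interest = total paid − £407.28 = £581.90.
At £84.69/mo: 6 payments (last £10.37); total interest £26.54.
Payments saved = 103 − 6 = 97.

97 fewer payments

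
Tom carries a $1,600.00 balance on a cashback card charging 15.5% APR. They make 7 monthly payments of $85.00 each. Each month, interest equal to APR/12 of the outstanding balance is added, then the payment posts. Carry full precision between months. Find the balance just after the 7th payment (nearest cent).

$1,131.84

Monthly rate r = 15.5%/12 = 1.29167% = 0.0129167.
Each month: B ← B·(1+r) − $85.00.
Month 1: interest $20.67; balance after payment $1,535.67.
Month 2: interest $19.84; balance after payment $1,470.50.
Month 3: interest $18.99; balance after payment $1,404.50.
Month 4: interest $18.14; balance after payment $1,337.64.
Month 5: interest $17.28; balance after payment $1,269.92.
Month 6: interest $16.40; balance after payment $1,201.32.
Month 7: interest $15.52; balance after payment $1,131.84.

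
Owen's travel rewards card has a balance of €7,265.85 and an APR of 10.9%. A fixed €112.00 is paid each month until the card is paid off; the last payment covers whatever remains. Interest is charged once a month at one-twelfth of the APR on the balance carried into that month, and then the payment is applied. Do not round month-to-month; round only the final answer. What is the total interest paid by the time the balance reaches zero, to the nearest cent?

€3,755.72

Monthly rate r = 10.9%/12 = 0.908333% = 0.00908333.
Payoff takes n = ⌈−ln(1 − rB₀/P)/ln(1+r)⌉ = ⌈98.406⌉ = 99 payments; the last is €45.57.
Total paid = 98·€112.00 + €45.57 = €11,021.57.
Total interest = total paid − principal = €11,021.57 − €7,265.85 = €3,755.72.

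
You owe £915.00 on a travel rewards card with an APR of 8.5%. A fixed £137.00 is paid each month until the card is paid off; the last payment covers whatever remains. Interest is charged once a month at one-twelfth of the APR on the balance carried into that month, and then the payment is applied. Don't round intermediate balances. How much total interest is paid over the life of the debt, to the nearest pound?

Monthly rate r = 8.5%/12 = 0.708333% = 0.00708333.
Payoff takes n = ⌈−ln(1 − rB₀/P)/ln(1+r)⌉ = ⌈6.866⌉ = 7 payments; the last is £118.72.
Total paid = 6·£137.00 + £118.72 = £940.72.
Total interest = total paid − principal = £940.72 − £915.00 = £25.72.

£26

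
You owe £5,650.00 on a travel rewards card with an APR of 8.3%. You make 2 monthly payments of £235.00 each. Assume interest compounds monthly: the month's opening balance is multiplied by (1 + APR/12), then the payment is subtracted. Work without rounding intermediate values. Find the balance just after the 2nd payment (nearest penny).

Monthly rate r = 8.3%/12 = 0.691667% = 0.00691667.
Each month: B ← B·(1+r) − £235.00.
Month 1: interest £39.08; balance after payment £5,454.08.
Month 2: interest £37.72; balance after payment £5,256.80.

£5,256.80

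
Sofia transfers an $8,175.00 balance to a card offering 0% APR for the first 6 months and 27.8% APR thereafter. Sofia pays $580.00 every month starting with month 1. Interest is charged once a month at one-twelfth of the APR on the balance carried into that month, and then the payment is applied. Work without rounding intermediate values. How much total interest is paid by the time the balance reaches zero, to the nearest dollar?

$565

Promo months 1–6 at r₀ = 0%/12 = 0; months 7+ at r₁ = 27.8%/12 = 0.0231667.
After month 6 (no interest yet): B = $8,175.00 − 6·$580.00 = $4,695.00.
Then at r₁ with $580.00/mo: n₂ = −ln(1 − r₁·B/P)/ln(1+r₁) ≈ 9.07 → 10 more payments.
Total paid = 15·$580.00 + $39.80 = $8,739.80; interest = $8,739.80 − $8,175.00 = $564.80.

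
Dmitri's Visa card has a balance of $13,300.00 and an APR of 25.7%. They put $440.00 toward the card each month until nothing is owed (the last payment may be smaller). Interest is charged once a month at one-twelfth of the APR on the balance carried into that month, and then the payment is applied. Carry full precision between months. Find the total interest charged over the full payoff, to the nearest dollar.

Monthly rate r = 25.7%/12 = 2.14167% = 0.0214167.
Payoff takes n = ⌈−ln(1 − rB₀/P)/ln(1+r)⌉ = ⌈49.188⌉ = 50 payments; the last is $83.59.
Total paid = 49·$440.00 + $83.59 = $21,643.59.
Total interest = total paid − principal = $21,643.59 − $13,300.00 = $8,343.59.

$8,344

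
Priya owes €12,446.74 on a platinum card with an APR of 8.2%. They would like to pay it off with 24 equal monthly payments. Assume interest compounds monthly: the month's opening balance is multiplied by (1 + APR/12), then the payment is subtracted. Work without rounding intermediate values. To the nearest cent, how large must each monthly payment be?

€564.07

Monthly rate r = 8.2%/12 = 0.683333% = 0.00683333.
Level-payment amortization: P = B₀·r / (1 − (1+r)^(−n)) = 12446.74·0.00683333 / (1 − 1.00683^(−24)).
Denominator 1 − (1+r)^(−24) = 0.150784423.
P = 85.0527 / 0.150784423 ≈ 564.07.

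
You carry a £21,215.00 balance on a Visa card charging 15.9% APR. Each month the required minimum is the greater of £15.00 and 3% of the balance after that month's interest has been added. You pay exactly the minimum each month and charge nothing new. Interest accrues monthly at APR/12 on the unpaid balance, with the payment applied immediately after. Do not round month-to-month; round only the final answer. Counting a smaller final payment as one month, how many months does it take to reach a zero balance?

261 months

Monthly rate r = 15.9%/12 = 1.325% = 0.01325.
While 3% of the post-interest balance exceeds £15.00, each month B ← (B·(1+r))·(1 − 0.03), i.e. B shrinks by the factor (1+r)·0.97 = 0.98285.
This holds for months 1–218. Entering month 219 the balance is £488.77; 3% of the post-interest balance is now below £15.00, so the flat £15.00 minimum applies from here.
From month 219 a fixed £15.00 at rate r clears £488.77 in 43 more payments. Total: 218 + 43 = 261 months.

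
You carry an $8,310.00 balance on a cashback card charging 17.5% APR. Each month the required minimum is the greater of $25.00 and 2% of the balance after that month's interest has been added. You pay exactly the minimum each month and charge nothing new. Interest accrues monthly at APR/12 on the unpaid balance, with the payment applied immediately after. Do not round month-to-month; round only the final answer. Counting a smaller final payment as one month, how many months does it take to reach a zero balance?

Monthly rate r = 17.5%/12 = 1.45833% = 0.0145833.
While 2% of the post-interest balance exceeds $25.00, each month B ← (B·(1+r))·(1 − 0.02), i.e. B shrinks by the factor (1+r)·0.98 = 0.99429.
This holds for months 1–334. Entering month 335 the balance is $1,228.03; 2% of the post-interest balance is now below $25.00, so the flat $25.00 minimum applies from here.
From month 335 a fixed $25.00 at rate r clears $1,228.03 in 88 more payments. Total: 334 + 88 = 422 months.

422 months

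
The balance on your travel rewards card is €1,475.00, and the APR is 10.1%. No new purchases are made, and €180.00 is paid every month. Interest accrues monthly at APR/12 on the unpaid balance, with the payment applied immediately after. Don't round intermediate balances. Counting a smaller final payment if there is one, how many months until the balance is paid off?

Monthly rate r = 10.1%/12 = 0.841667% = 0.00841667.
Recurrence: B ← B·(1+r) − €180.00.
Month 1: interest €12.41; balance after payment €1,307.41.
Month 2: interest €11.00; balance after payment €1,138.42.
Closed form: n = −ln(1 − rB₀/P)/ln(1+r) = −ln(0.93103)/ln(1.00842) ≈ 8.526, so the balance reaches zero during payment 9.

9 payments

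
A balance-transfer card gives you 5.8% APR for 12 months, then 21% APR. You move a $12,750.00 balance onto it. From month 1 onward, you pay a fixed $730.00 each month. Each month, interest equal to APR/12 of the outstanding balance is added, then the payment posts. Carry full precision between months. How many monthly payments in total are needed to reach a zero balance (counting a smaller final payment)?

Promo months 1–12 at r₀ = 5.8%/12 = 0.00483333; months 13+ at r₁ = 21%/12 = 0.0175.
After month 12: iterate B ← B·(1+r₀) − $730.00 for 12 months → $4,512.82.
Then at r₁ with $730.00/mo: n₂ = −ln(1 − r₁·B/P)/ln(1+r₁) ≈ 6.60 → 7 more payments.

19 months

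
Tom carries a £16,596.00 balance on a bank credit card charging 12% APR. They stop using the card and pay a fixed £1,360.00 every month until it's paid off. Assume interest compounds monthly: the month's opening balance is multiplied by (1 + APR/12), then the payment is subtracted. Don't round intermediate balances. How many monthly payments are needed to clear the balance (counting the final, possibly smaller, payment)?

Monthly rate r = 12%/12 = 1% = 0.01.
Recurrence: B ← B·(1+r) − £1,360.00.
Month 1: interest £165.96; balance after payment £15,401.96.
Month 2: interest £154.02; balance after payment £14,195.98.
Closed form: n = −ln(1 − rB₀/P)/ln(1+r) = −ln(0.87797)/ln(1.01) ≈ 13.079, so the balance reaches zero during payment 14.

14 months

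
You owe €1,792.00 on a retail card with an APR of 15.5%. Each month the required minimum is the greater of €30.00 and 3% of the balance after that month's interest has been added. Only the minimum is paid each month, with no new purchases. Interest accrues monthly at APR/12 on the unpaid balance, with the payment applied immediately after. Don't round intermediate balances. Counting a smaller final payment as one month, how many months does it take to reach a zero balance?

Monthly rate r = 15.5%/12 = 1.29167% = 0.0129167.
While 3% of the post-interest balance exceeds €30.00, each month B ← (B·(1+r))·(1 − 0.03), i.e. B shrinks by the factor (1+r)·0.97 = 0.98253.
This holds for months 1–34. Entering month 35 the balance is €984.20; 3% of the post-interest balance is now below €30.00, so the flat €30.00 minimum applies from here.
From month 35 a fixed €30.00 at rate r clears €984.20 in 43 more payments. Total: 34 + 43 = 77 months.

77 months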